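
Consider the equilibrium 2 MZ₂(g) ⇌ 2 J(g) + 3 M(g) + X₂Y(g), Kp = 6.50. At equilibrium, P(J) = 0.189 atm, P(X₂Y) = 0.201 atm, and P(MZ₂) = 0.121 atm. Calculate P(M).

P(M) = 2.37 atm

At equilibrium, Kp = P(J)²·P(M)³·P(X₂Y) / P(MZ₂)² = 6.50.
(0.189)²·(P(M))³·(0.201) / (0.121)² = 6.50
P(M)³ = 13.3 ⇒ P(M) = 2.37 atm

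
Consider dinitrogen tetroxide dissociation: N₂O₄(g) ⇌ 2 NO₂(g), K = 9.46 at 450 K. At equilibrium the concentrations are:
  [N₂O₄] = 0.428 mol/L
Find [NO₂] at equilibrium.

At equilibrium, K = [NO₂]² / [N₂O₄] = 9.46.
([NO₂])² / (0.428) = 9.46
[NO₂]² = 4.05 ⇒ [NO₂] = 2.01 mol/L

[NO₂] = 2.01 mol/L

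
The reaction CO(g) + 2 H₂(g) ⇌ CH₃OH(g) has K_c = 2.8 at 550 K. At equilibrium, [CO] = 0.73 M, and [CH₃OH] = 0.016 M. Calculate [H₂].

[H₂] = 0.088 M

At equilibrium, K_c = [CH₃OH] / ([CO]·[H₂]²) = 2.8.
(0.016) / ((0.73)·([H₂])²) = 2.8
[H₂]² = 0.00783 ⇒ [H₂] = 0.088 M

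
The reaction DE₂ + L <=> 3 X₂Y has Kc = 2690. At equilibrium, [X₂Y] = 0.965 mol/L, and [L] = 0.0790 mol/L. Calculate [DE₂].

[DE₂] = 0.00423 mol/L

At equilibrium, Kc = [X₂Y]³ / ([DE₂]·[L]) = 2690.
(0.965)³ / (([DE₂])·(0.0790)) = 2690
[DE₂] = 0.00423 mol/L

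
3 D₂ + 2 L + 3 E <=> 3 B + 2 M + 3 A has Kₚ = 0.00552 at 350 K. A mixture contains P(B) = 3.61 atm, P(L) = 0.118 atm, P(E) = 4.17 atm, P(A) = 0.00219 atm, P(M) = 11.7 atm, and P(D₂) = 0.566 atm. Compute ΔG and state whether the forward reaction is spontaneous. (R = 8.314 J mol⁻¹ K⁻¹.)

Qₚ = P(B)³·P(M)²·P(A)³ / (P(D₂)³·P(L)²·P(E)³) = (3.61)³·(11.7)²·(0.00219)³ / ((0.566)³·(0.118)²·(4.17)³) = 3.69×10⁻⁴
ΔG = RT ln(Qₚ/Kₚ) = (8.314 J mol⁻¹ K⁻¹)(350 K) × ln(3.69×10⁻⁴/0.00552)
   = (2.910 kJ/mol)(-2.705) = -7.87 kJ/mol
ΔG < 0, so the forward reaction is spontaneous (proceeds forward).

ΔG = -7.87 kJ/mol; the forward reaction is spontaneous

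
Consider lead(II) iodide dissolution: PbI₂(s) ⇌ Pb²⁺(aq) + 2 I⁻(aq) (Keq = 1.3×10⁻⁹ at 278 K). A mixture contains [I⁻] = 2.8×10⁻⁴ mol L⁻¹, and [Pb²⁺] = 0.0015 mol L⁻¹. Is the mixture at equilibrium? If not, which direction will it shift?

no; Q < K, reaction proceeds forward

(PbI₂ is a pure solid — omitted from Q.)
Q = [Pb²⁺]·[I⁻]² = (0.0015)·(2.8×10⁻⁴)² = 1.2×10⁻¹⁰
Q = 1.2×10⁻¹⁰ < Keq = 1.3×10⁻⁹: net forward reaction.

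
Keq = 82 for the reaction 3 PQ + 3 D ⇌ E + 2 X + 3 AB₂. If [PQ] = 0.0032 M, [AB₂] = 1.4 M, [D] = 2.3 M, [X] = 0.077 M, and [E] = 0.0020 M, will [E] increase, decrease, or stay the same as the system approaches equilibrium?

Q = [E]·[X]²·[AB₂]³ / ([PQ]³·[D]³) = (0.0020)·(0.077)²·(1.4)³ / ((0.0032)³·(2.3)³) = 82
Q = 82 = Keq; the system is at equilibrium.

stay the same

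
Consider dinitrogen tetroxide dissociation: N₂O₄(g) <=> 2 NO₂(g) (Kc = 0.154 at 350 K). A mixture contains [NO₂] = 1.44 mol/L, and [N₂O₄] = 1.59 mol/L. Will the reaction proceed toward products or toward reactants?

in the reverse direction

Qc = [NO₂]² / [N₂O₄] = (1.44)² / (1.59) = 1.30
Qc = 1.30 > Kc = 0.154, so the reverse reaction proceeds.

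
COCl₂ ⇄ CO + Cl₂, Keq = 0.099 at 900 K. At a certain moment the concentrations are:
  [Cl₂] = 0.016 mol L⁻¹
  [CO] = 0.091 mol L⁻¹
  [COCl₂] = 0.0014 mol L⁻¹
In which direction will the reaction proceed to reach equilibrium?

Q = [CO]·[Cl₂] / [COCl₂] = (0.091)·(0.016) / (0.0014) = 1.0
Q = 1.0 > Keq = 0.099, so the reverse reaction proceeds.

in the reverse direction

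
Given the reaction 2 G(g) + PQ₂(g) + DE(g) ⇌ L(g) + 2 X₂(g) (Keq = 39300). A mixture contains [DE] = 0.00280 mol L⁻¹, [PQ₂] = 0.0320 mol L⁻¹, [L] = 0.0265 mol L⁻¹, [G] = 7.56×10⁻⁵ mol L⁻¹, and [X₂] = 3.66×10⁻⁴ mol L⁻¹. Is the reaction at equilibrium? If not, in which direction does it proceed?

to the right

Q = [L]·[X₂]² / ([G]²·[PQ₂]·[DE]) = (0.0265)·(3.66×10⁻⁴)² / ((7.56×10⁻⁵)²·(0.0320)·(0.00280)) = 6930
Q = 6930 < Keq = 39300, so the forward reaction proceeds.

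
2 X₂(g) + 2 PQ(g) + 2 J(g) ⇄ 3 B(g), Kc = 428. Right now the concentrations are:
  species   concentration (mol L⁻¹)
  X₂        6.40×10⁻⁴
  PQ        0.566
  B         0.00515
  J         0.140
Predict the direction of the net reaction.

in the forward direction

Qc = [B]³ / ([X₂]²·[PQ]²·[J]²) = (0.00515)³ / ((6.40×10⁻⁴)²·(0.566)²·(0.140)²) = 53.1
Qc = 53.1 < Kc = 428, so the forward reaction proceeds.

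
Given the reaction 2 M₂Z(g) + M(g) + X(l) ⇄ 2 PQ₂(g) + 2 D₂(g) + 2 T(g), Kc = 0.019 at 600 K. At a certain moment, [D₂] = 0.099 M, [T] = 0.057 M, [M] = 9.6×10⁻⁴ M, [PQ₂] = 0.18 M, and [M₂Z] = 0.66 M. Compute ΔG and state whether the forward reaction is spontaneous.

ΔG = -10.2 kJ/mol; the forward reaction is spontaneous

(X is a pure liquid — omitted from Qc.)
Qc = [PQ₂]²·[D₂]²·[T]² / ([M₂Z]²·[M]) = (0.18)²·(0.099)²·(0.057)² / ((0.66)²·(9.6×10⁻⁴)) = 0.00247
ΔG = RT ln(Qc/Kc) = (8.314 J mol⁻¹ K⁻¹)(600 K) × ln(0.00247/0.019)
   = (4.988 kJ/mol)(-2.040) = -10.2 kJ/mol
ΔG < 0, so the forward reaction is spontaneous (proceeds forward).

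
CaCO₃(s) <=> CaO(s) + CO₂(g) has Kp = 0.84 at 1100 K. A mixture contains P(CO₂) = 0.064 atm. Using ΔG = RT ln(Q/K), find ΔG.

(CaCO₃, CaO are pure solids — omitted from Qp.)
Qp = P(CO₂) = 0.0640
ΔG = RT ln(Qp/Kp) = (8.314 J mol⁻¹ K⁻¹)(1100 K) × ln(0.0640/0.84)
   = (9.145 kJ/mol)(-2.575) = -23.5 kJ/mol
ΔG < 0, so the forward reaction is spontaneous (proceeds forward).

ΔG = -23.5 kJ/mol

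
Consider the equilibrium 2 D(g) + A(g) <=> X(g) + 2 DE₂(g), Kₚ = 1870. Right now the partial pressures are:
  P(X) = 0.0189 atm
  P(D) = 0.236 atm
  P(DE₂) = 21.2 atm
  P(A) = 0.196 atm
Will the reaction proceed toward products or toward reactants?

toward products

Qₚ = P(X)·P(DE₂)² / (P(D)²·P(A)) = (0.0189)·(21.2)² / ((0.236)²·(0.196)) = 778
Qₚ = 778 < Kₚ = 1870, so the forward reaction proceeds.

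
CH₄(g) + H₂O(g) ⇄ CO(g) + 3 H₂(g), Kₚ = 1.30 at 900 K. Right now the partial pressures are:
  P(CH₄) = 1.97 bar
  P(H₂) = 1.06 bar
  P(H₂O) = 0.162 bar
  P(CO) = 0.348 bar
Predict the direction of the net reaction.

Qₚ = P(CO)·P(H₂)³ / (P(CH₄)·P(H₂O)) = (0.348)·(1.06)³ / ((1.97)·(0.162)) = 1.30
Qₚ = 1.30 = Kₚ, so the system is already at equilibrium.

neither direction; the system is at equilibrium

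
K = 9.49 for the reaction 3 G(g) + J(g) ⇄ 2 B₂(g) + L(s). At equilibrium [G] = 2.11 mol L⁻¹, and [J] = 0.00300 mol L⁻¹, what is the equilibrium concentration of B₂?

[B₂] = 0.517 mol L⁻¹

(L is a pure solid — omitted from K.)
At equilibrium, K = [B₂]² / ([G]³·[J]) = 9.49.
([B₂])² / ((2.11)³·(0.00300)) = 9.49
[B₂]² = 0.267 ⇒ [B₂] = 0.517 mol L⁻¹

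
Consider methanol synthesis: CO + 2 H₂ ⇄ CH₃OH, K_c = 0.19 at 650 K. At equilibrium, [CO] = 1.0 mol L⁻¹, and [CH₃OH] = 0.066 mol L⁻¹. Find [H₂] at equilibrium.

At equilibrium, K_c = [CH₃OH] / ([CO]·[H₂]²) = 0.19.
(0.066) / ((1.0)·([H₂])²) = 0.19
[H₂]² = 0.347 ⇒ [H₂] = 0.59 mol L⁻¹

[H₂] = 0.59 mol L⁻¹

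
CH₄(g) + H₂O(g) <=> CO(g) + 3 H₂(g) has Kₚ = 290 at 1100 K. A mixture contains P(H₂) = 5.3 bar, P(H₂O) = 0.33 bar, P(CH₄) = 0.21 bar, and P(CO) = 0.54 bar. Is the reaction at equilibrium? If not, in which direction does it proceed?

Qₚ = P(CO)·P(H₂)³ / (P(CH₄)·P(H₂O)) = (0.54)·(5.3)³ / ((0.21)·(0.33)) = 1200
Qₚ = 1200 > Kₚ = 290, so the reverse reaction proceeds.

toward reactants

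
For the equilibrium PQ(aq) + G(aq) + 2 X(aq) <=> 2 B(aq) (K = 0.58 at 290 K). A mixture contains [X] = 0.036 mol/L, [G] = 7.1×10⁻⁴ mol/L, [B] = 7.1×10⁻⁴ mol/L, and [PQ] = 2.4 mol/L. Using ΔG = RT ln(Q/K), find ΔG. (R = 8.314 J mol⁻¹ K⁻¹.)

ΔG = -2.25 kJ/mol

Q = [B]² / ([PQ]·[G]·[X]²) = (7.1×10⁻⁴)² / ((2.4)·(7.1×10⁻⁴)·(0.036)²) = 0.228
ΔG = RT ln(Q/K) = (8.314 J mol⁻¹ K⁻¹)(290 K) × ln(0.228/0.58)
   = (2.411 kJ/mol)(-0.9337) = -2.25 kJ/mol
ΔG < 0, so the forward reaction is spontaneous (proceeds forward).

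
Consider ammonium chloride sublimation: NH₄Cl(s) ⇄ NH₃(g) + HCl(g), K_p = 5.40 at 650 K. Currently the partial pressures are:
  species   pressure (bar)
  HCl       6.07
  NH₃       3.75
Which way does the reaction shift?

(NH₄Cl is a pure solid — omitted from Q_p.)
Q_p = P(NH₃)·P(HCl) = (3.75)·(6.07) = 22.8
Q_p = 22.8 > K_p = 5.40, so the reverse reaction proceeds.

toward reactants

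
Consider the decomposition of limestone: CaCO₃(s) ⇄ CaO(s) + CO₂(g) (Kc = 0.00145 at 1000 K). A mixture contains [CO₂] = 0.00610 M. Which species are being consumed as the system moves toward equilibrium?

(CaCO₃, CaO are pure solids — omitted from Qc.)
Qc = [CO₂] = 0.00610
Qc = 0.00610 > Kc = 0.00145: net reverse reaction.

CaO, CO₂ (products)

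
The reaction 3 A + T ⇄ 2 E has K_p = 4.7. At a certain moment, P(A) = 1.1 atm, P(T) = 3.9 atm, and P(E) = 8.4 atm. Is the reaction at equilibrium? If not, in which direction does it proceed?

toward reactants

Q_p = P(E)² / (P(A)³·P(T)) = (8.4)² / ((1.1)³·(3.9)) = 14
Q_p = 14 > K_p = 4.7, so the reverse reaction proceeds.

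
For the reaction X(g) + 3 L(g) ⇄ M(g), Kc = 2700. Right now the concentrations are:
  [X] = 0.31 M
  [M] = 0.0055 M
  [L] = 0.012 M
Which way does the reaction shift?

toward reactants

Qc = [M] / ([X]·[L]³) = (0.0055) / ((0.31)·(0.012)³) = 10000
Qc = 10000 > Kc = 2700, so the reverse reaction proceeds.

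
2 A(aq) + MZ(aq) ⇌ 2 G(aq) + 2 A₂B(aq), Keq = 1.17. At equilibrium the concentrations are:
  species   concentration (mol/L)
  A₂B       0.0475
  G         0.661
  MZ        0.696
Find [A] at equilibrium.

At equilibrium, Keq = [G]²·[A₂B]² / ([A]²·[MZ]) = 1.17.
(0.661)²·(0.0475)² / (([A])²·(0.696)) = 1.17
[A]² = 0.00121 ⇒ [A] = 0.0348 mol/L

[A] = 0.0348 mol/L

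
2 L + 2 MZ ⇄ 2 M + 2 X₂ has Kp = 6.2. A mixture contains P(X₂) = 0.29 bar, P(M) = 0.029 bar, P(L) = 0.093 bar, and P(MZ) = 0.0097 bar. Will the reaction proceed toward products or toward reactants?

reverse (toward reactants)

Qp = P(M)²·P(X₂)² / (P(L)²·P(MZ)²) = (0.029)²·(0.29)² / ((0.093)²·(0.0097)²) = 87
Qp = 87 > Kp = 6.2, so the reverse reaction proceeds.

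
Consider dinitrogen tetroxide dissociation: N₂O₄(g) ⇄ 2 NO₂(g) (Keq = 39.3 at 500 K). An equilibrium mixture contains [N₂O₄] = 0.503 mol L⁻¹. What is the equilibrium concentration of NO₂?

[NO₂] = 4.45 mol L⁻¹

At equilibrium, Keq = [NO₂]² / [N₂O₄] = 39.3.
([NO₂])² / (0.503) = 39.3
[NO₂]² = 19.8 ⇒ [NO₂] = 4.45 mol L⁻¹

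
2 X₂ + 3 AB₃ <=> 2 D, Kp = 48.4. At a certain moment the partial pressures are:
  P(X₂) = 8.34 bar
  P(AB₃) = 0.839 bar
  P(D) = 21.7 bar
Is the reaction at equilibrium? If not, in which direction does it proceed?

Qp = P(D)² / (P(X₂)²·P(AB₃)³) = (21.7)² / ((8.34)²·(0.839)³) = 11.5
Qp = 11.5 < Kp = 48.4, so the forward reaction proceeds.

toward products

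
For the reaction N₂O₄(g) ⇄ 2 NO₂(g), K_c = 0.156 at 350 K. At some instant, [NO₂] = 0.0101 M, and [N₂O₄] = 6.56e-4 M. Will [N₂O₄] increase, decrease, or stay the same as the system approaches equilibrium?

stay the same

Q_c = [NO₂]² / [N₂O₄] = (0.0101)² / (6.56e-4) = 0.156
Q_c = 0.156 = K_c; the system is at equilibrium.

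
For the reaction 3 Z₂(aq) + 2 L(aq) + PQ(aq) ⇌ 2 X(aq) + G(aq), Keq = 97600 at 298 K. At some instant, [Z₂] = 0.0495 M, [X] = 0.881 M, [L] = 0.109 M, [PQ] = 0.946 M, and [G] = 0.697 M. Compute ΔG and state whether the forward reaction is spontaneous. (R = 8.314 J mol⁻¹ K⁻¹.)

ΔG = 3.48 kJ/mol; the forward reaction is non-spontaneous

Q = [X]²·[G] / ([Z₂]³·[L]²·[PQ]) = (0.881)²·(0.697) / ((0.0495)³·(0.109)²·(0.946)) = 3.97e5
ΔG = RT ln(Q/Keq) = (8.314 J mol⁻¹ K⁻¹)(298 K) × ln(3.97e5/97600)
   = (2.478 kJ/mol)(1.403) = 3.48 kJ/mol
ΔG > 0, so the forward reaction is non-spontaneous (proceeds in reverse).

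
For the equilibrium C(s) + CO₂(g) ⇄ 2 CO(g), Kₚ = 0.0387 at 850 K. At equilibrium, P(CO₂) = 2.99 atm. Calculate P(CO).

(C is a pure solid — omitted from Kₚ.)
At equilibrium, Kₚ = P(CO)² / P(CO₂) = 0.0387.
(P(CO))² / (2.99) = 0.0387
P(CO)² = 0.116 ⇒ P(CO) = 0.340 atm

P(CO) = 0.340 atm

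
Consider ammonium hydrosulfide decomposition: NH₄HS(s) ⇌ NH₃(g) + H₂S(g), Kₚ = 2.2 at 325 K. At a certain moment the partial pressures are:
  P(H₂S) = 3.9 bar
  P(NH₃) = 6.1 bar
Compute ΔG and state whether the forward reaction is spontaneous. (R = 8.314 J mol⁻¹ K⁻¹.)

(NH₄HS is a pure solid — omitted from Qₚ.)
Qₚ = P(NH₃)·P(H₂S) = (6.1)·(3.9) = 23.8
ΔG = RT ln(Qₚ/Kₚ) = (8.314 J mol⁻¹ K⁻¹)(325 K) × ln(23.8/2.2)
   = (2.702 kJ/mol)(2.381) = 6.43 kJ/mol
ΔG > 0, so the forward reaction is non-spontaneous (proceeds in reverse).

ΔG = 6.43 kJ/mol; the forward reaction is non-spontaneous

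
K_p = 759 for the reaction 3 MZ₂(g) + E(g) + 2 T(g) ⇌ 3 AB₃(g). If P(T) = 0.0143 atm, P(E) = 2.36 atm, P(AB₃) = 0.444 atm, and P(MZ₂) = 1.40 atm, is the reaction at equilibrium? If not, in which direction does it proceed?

Q_p = P(AB₃)³ / (P(MZ₂)³·P(E)·P(T)²) = (0.444)³ / ((1.40)³·(2.36)·(0.0143)²) = 66.1
Q_p = 66.1 < K_p = 759, so the forward reaction proceeds.

to the right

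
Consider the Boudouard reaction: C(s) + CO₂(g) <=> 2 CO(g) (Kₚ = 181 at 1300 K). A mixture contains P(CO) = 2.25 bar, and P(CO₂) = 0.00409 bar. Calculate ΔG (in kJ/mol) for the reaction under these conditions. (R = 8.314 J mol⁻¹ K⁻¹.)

ΔG = 20.8 kJ/mol

(C is a pure solid — omitted from Qₚ.)
Qₚ = P(CO)² / P(CO₂) = (2.25)² / (0.00409) = 1240
ΔG = RT ln(Qₚ/Kₚ) = (8.314 J mol⁻¹ K⁻¹)(1300 K) × ln(1240/181)
   = (10.81 kJ/mol)(1.924) = 20.8 kJ/mol
ΔG > 0, so the forward reaction is non-spontaneous (proceeds in reverse).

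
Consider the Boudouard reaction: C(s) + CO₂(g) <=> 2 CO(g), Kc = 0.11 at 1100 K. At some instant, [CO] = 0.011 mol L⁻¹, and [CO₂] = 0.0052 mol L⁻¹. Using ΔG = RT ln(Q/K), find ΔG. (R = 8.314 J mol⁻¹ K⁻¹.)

ΔG = -14.2 kJ/mol

(C is a pure solid — omitted from Qc.)
Qc = [CO]² / [CO₂] = (0.011)² / (0.0052) = 0.0233
ΔG = RT ln(Qc/Kc) = (8.314 J mol⁻¹ K⁻¹)(1100 K) × ln(0.0233/0.11)
   = (9.145 kJ/mol)(-1.552) = -14.2 kJ/mol
ΔG < 0, so the forward reaction is spontaneous (proceeds forward).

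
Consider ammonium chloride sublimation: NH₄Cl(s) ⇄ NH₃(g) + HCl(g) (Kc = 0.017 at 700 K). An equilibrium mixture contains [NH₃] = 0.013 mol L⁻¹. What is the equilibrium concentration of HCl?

[HCl] = 1.3 mol L⁻¹

(NH₄Cl is a pure solid — omitted from Kc.)
At equilibrium, Kc = [NH₃]·[HCl] = 0.017.
(0.013)·([HCl]) = 0.017
[HCl] = 1.31 = 1.3 mol L⁻¹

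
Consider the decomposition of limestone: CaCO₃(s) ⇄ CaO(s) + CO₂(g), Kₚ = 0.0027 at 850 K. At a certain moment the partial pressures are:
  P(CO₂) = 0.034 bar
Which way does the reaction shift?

(CaCO₃, CaO are pure solids — omitted from Qₚ.)
Qₚ = P(CO₂) = 0.034
Qₚ = 0.034 > Kₚ = 0.0027, so the reverse reaction proceeds.

in the reverse direction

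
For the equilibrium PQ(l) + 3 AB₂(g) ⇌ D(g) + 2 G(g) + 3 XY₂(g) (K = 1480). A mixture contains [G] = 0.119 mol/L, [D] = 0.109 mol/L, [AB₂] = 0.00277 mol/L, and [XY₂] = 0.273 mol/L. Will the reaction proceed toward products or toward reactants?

(PQ is a pure liquid — omitted from Q.)
Q = [D]·[G]²·[XY₂]³ / [AB₂]³ = (0.109)·(0.119)²·(0.273)³ / (0.00277)³ = 1480
Q = 1480 = K, so the system is already at equilibrium.

no net change (already at equilibrium)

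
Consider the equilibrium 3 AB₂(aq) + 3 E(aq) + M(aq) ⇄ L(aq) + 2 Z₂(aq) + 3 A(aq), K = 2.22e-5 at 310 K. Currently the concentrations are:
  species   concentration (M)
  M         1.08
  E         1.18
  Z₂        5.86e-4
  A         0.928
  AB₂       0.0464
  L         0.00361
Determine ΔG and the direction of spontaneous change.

ΔG = -3.55 kJ/mol; the forward reaction is spontaneous

Q = [L]·[Z₂]²·[A]³ / ([AB₂]³·[E]³·[M]) = (0.00361)·(5.86e-4)²·(0.928)³ / ((0.0464)³·(1.18)³·(1.08)) = 5.59e-6
ΔG = RT ln(Q/K) = (8.314 J mol⁻¹ K⁻¹)(310 K) × ln(5.59e-6/2.22e-5)
   = (2.577 kJ/mol)(-1.379) = -3.55 kJ/mol
ΔG < 0, so the forward reaction is spontaneous (proceeds forward).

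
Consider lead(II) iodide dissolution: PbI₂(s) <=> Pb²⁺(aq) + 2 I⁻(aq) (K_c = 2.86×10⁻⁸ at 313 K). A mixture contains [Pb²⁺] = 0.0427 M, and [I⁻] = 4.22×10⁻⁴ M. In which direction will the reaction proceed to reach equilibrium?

to the right

(PbI₂ is a pure solid — omitted from Q_c.)
Q_c = [Pb²⁺]·[I⁻]² = (0.0427)·(4.22×10⁻⁴)² = 7.60×10⁻⁹
Q_c = 7.60×10⁻⁹ < K_c = 2.86×10⁻⁸, so the forward reaction proceeds.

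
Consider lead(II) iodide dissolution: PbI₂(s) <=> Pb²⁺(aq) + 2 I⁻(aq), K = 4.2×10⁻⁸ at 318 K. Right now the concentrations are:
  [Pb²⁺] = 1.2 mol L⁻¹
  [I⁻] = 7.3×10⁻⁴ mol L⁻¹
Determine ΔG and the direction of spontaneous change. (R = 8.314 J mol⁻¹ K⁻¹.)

ΔG = 7.20 kJ/mol; the forward reaction is non-spontaneous

(PbI₂ is a pure solid — omitted from Q.)
Q = [Pb²⁺]·[I⁻]² = (1.2)·(7.3×10⁻⁴)² = 6.39×10⁻⁷
ΔG = RT ln(Q/K) = (8.314 J mol⁻¹ K⁻¹)(318 K) × ln(6.39×10⁻⁷/4.2×10⁻⁸)
   = (2.644 kJ/mol)(2.722) = 7.20 kJ/mol
ΔG > 0, so the forward reaction is non-spontaneous (proceeds in reverse).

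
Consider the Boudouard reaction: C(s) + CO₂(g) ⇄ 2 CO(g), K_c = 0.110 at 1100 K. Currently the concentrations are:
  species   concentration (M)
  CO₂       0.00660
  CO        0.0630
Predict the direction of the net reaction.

(C is a pure solid — omitted from Q_c.)
Q_c = [CO]² / [CO₂] = (0.0630)² / (0.00660) = 0.601
Q_c = 0.601 > K_c = 0.110, so the reverse reaction proceeds.

in the reverse direction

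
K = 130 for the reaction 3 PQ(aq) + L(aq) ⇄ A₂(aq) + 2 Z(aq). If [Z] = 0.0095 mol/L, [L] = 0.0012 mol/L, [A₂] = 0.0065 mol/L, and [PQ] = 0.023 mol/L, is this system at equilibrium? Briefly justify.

Q = [A₂]·[Z]² / ([PQ]³·[L]) = (0.0065)·(0.0095)² / ((0.023)³·(0.0012)) = 40
Q = 40 < K = 130: net forward reaction.

no; Q < K, reaction proceeds forward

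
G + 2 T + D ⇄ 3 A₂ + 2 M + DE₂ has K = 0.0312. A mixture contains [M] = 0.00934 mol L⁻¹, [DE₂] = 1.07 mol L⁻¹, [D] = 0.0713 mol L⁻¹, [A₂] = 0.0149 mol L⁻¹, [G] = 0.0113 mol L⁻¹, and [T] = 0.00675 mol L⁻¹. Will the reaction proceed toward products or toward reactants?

Q = [A₂]³·[M]²·[DE₂] / ([G]·[T]²·[D]) = (0.0149)³·(0.00934)²·(1.07) / ((0.0113)·(0.00675)²·(0.0713)) = 0.00841
Q = 0.00841 < K = 0.0312, so the forward reaction proceeds.

to the right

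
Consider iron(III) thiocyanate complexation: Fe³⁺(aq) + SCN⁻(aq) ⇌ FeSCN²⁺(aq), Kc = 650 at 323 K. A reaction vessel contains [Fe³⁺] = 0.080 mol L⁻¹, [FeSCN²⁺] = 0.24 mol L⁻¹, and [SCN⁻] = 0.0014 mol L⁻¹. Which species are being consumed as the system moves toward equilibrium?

FeSCN²⁺ (products)

Qc = [FeSCN²⁺] / ([Fe³⁺]·[SCN⁻]) = (0.24) / ((0.080)·(0.0014)) = 2100
Qc = 2100 > Kc = 650: net reverse reaction.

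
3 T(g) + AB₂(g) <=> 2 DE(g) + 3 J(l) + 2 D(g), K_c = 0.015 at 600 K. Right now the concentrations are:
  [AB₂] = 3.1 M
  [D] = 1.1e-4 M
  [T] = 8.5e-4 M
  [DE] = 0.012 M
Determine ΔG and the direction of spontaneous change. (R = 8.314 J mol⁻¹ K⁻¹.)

(J is a pure liquid — omitted from Q_c.)
Q_c = [DE]²·[D]² / ([T]³·[AB₂]) = (0.012)²·(1.1e-4)² / ((8.5e-4)³·(3.1)) = 9.15e-4
ΔG = RT ln(Q_c/K_c) = (8.314 J mol⁻¹ K⁻¹)(600 K) × ln(9.15e-4/0.015)
   = (4.988 kJ/mol)(-2.797) = -14.0 kJ/mol
ΔG < 0, so the forward reaction is spontaneous (proceeds forward).

ΔG = -14.0 kJ/mol; the forward reaction is spontaneous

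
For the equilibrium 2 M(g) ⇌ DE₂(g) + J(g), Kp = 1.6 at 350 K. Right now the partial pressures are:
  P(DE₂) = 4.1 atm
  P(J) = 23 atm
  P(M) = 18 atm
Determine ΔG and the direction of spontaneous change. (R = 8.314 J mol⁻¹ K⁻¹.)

ΔG = -4.96 kJ/mol; the forward reaction is spontaneous

Qp = P(DE₂)·P(J) / P(M)² = (4.1)·(23) / (18)² = 0.291
ΔG = RT ln(Qp/Kp) = (8.314 J mol⁻¹ K⁻¹)(350 K) × ln(0.291/1.6)
   = (2.910 kJ/mol)(-1.704) = -4.96 kJ/mol
ΔG < 0, so the forward reaction is spontaneous (proceeds forward).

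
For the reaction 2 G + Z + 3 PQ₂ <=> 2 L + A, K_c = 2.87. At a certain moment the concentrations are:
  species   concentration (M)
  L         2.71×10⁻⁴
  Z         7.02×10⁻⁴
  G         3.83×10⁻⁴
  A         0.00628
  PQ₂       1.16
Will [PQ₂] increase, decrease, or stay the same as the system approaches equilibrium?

Q_c = [L]²·[A] / ([G]²·[Z]·[PQ₂]³) = (2.71×10⁻⁴)²·(0.00628) / ((3.83×10⁻⁴)²·(7.02×10⁻⁴)·(1.16)³) = 2.87
Q_c = 2.87 = K_c; the system is at equilibrium.

stay the same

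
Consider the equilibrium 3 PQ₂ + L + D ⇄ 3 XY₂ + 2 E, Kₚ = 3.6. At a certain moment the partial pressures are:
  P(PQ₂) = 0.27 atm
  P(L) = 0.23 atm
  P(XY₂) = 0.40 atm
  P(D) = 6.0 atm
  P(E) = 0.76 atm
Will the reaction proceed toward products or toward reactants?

Qₚ = P(XY₂)³·P(E)² / (P(PQ₂)³·P(L)·P(D)) = (0.40)³·(0.76)² / ((0.27)³·(0.23)·(6.0)) = 1.4
Qₚ = 1.4 < Kₚ = 3.6, so the forward reaction proceeds.

forward (toward products)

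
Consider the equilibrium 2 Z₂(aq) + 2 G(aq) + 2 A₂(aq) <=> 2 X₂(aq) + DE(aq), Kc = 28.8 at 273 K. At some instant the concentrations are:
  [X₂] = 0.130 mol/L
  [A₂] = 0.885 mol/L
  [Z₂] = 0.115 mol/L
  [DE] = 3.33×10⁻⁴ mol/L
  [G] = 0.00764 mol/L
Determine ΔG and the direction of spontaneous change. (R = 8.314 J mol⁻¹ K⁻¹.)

Qc = [X₂]²·[DE] / ([Z₂]²·[G]²·[A₂]²) = (0.130)²·(3.33×10⁻⁴) / ((0.115)²·(0.00764)²·(0.885)²) = 9.31
ΔG = RT ln(Qc/Kc) = (8.314 J mol⁻¹ K⁻¹)(273 K) × ln(9.31/28.8)
   = (2.270 kJ/mol)(-1.129) = -2.56 kJ/mol
ΔG < 0, so the forward reaction is spontaneous (proceeds forward).

ΔG = -2.56 kJ/mol; the forward reaction is spontaneous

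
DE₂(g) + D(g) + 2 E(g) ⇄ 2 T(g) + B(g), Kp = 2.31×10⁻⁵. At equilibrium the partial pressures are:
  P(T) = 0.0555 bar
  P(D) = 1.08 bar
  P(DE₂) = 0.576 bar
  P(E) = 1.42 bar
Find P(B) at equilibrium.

P(B) = 0.00941 bar

At equilibrium, Kp = P(T)²·P(B) / (P(DE₂)·P(D)·P(E)²) = 2.31×10⁻⁵.
(0.0555)²·(P(B)) / ((0.576)·(1.08)·(1.42)²) = 2.31×10⁻⁵
P(B) = 0.00941 bar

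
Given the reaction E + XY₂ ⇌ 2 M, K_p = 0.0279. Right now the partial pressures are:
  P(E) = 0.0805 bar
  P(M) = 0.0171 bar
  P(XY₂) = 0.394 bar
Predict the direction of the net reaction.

forward (toward products)

Q_p = P(M)² / (P(E)·P(XY₂)) = (0.0171)² / ((0.0805)·(0.394)) = 0.00922
Q_p = 0.00922 < K_p = 0.0279, so the forward reaction proceeds.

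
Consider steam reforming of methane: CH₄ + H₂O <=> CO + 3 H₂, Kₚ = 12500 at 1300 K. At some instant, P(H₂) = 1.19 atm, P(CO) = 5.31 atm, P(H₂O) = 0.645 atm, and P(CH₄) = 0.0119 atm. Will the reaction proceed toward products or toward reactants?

Qₚ = P(CO)·P(H₂)³ / (P(CH₄)·P(H₂O)) = (5.31)·(1.19)³ / ((0.0119)·(0.645)) = 1170
Qₚ = 1170 < Kₚ = 12500, so the forward reaction proceeds.

toward products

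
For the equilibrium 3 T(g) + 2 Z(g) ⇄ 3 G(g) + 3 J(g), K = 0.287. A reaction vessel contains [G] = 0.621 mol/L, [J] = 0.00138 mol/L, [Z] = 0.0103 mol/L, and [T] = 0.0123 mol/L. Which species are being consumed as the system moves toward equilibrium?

G, J (products)

Q = [G]³·[J]³ / ([T]³·[Z]²) = (0.621)³·(0.00138)³ / ((0.0123)³·(0.0103)²) = 3.19
Q = 3.19 > K = 0.287: net reverse reaction.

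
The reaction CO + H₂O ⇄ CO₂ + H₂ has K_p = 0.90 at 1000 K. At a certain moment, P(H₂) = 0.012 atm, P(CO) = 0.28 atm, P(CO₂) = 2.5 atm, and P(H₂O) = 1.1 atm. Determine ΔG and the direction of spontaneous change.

Q_p = P(CO₂)·P(H₂) / (P(CO)·P(H₂O)) = (2.5)·(0.012) / ((0.28)·(1.1)) = 0.0974
ΔG = RT ln(Q_p/K_p) = (8.314 J mol⁻¹ K⁻¹)(1000 K) × ln(0.0974/0.90)
   = (8.314 kJ/mol)(-2.224) = -18.5 kJ/mol
ΔG < 0, so the forward reaction is spontaneous (proceeds forward).

ΔG = -18.5 kJ/mol; the forward reaction is spontaneous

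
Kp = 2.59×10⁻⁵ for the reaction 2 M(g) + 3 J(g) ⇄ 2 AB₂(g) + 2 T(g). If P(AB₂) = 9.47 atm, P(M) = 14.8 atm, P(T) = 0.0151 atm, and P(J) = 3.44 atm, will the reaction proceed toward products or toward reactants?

forward (toward products)

Qp = P(AB₂)²·P(T)² / (P(M)²·P(J)³) = (9.47)²·(0.0151)² / ((14.8)²·(3.44)³) = 2.29×10⁻⁶
Qp = 2.29×10⁻⁶ < Kp = 2.59×10⁻⁵, so the forward reaction proceeds.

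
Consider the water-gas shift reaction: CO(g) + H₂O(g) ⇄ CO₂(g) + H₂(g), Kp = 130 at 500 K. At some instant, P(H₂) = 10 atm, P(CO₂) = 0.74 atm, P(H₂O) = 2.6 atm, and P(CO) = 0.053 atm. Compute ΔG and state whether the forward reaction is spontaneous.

ΔG = -3.68 kJ/mol; the forward reaction is spontaneous

Qp = P(CO₂)·P(H₂) / (P(CO)·P(H₂O)) = (0.74)·(10) / ((0.053)·(2.6)) = 53.7
ΔG = RT ln(Qp/Kp) = (8.314 J mol⁻¹ K⁻¹)(500 K) × ln(53.7/130)
   = (4.157 kJ/mol)(-0.8841) = -3.68 kJ/mol
ΔG < 0, so the forward reaction is spontaneous (proceeds forward).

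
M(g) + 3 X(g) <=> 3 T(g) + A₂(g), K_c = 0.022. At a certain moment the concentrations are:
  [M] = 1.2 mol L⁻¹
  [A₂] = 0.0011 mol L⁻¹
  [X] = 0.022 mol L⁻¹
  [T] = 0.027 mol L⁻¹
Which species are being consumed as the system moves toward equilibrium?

M, X (reactants)

Q_c = [T]³·[A₂] / ([M]·[X]³) = (0.027)³·(0.0011) / ((1.2)·(0.022)³) = 0.0017
Q_c = 0.0017 < K_c = 0.022: net forward reaction.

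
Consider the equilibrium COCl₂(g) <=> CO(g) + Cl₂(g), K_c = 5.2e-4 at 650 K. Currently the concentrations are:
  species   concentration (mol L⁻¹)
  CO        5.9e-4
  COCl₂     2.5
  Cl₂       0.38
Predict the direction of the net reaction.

Q_c = [CO]·[Cl₂] / [COCl₂] = (5.9e-4)·(0.38) / (2.5) = 9.0e-5
Q_c = 9.0e-5 < K_c = 5.2e-4, so the forward reaction proceeds.

to the right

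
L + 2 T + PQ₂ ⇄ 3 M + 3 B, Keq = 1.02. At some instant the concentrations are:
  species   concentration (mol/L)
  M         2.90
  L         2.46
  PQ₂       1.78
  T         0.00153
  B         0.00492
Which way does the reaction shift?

forward (toward products)

Q = [M]³·[B]³ / ([L]·[T]²·[PQ₂]) = (2.90)³·(0.00492)³ / ((2.46)·(0.00153)²·(1.78)) = 0.283
Q = 0.283 < Keq = 1.02, so the forward reaction proceeds.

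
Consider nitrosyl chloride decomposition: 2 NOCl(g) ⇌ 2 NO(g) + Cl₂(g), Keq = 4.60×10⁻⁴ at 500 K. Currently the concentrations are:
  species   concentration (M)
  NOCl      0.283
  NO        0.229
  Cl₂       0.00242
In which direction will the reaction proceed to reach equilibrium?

toward reactants

Q = [NO]²·[Cl₂] / [NOCl]² = (0.229)²·(0.00242) / (0.283)² = 0.00158
Q = 0.00158 > Keq = 4.60×10⁻⁴, so the reverse reaction proceeds.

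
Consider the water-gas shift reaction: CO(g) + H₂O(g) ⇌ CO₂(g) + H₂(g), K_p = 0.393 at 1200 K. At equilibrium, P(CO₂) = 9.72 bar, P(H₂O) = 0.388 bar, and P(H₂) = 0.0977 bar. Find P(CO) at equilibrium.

At equilibrium, K_p = P(CO₂)·P(H₂) / (P(CO)·P(H₂O)) = 0.393.
(9.72)·(0.0977) / ((P(CO))·(0.388)) = 0.393
P(CO) = 6.23 bar

P(CO) = 6.23 bar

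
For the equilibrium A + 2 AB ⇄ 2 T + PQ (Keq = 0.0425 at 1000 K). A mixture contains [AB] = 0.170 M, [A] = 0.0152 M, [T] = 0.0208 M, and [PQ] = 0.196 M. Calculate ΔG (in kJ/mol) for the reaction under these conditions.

ΔG = 12.6 kJ/mol

Q = [T]²·[PQ] / ([A]·[AB]²) = (0.0208)²·(0.196) / ((0.0152)·(0.170)²) = 0.193
ΔG = RT ln(Q/Keq) = (8.314 J mol⁻¹ K⁻¹)(1000 K) × ln(0.193/0.0425)
   = (8.314 kJ/mol)(1.513) = 12.6 kJ/mol
ΔG > 0, so the forward reaction is non-spontaneous (proceeds in reverse).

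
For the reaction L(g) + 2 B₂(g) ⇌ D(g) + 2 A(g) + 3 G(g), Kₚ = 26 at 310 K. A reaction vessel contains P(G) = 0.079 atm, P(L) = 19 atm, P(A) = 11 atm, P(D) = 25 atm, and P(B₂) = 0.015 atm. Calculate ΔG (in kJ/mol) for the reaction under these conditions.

ΔG = 6.69 kJ/mol

Qₚ = P(D)·P(A)²·P(G)³ / (P(L)·P(B₂)²) = (25)·(11)²·(0.079)³ / ((19)·(0.015)²) = 349
ΔG = RT ln(Qₚ/Kₚ) = (8.314 J mol⁻¹ K⁻¹)(310 K) × ln(349/26)
   = (2.577 kJ/mol)(2.597) = 6.69 kJ/mol
ΔG > 0, so the forward reaction is non-spontaneous (proceeds in reverse).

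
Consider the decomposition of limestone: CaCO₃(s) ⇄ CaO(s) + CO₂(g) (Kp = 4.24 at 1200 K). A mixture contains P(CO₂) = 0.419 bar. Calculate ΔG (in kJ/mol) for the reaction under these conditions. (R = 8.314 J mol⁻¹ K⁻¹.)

ΔG = -23.1 kJ/mol

(CaCO₃, CaO are pure solids — omitted from Qp.)
Qp = P(CO₂) = 0.419
ΔG = RT ln(Qp/Kp) = (8.314 J mol⁻¹ K⁻¹)(1200 K) × ln(0.419/4.24)
   = (9.977 kJ/mol)(-2.314) = -23.1 kJ/mol
ΔG < 0, so the forward reaction is spontaneous (proceeds forward).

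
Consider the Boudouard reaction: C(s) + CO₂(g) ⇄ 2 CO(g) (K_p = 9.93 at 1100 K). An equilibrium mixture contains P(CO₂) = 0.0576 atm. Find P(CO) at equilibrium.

(C is a pure solid — omitted from K_p.)
At equilibrium, K_p = P(CO)² / P(CO₂) = 9.93.
(P(CO))² / (0.0576) = 9.93
P(CO)² = 0.572 ⇒ P(CO) = 0.756 atm

P(CO) = 0.756 atm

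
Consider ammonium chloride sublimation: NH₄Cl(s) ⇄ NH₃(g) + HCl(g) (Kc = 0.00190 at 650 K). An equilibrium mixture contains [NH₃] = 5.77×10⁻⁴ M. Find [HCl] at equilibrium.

[HCl] = 3.29 M

(NH₄Cl is a pure solid — omitted from Kc.)
At equilibrium, Kc = [NH₃]·[HCl] = 0.00190.
(5.77×10⁻⁴)·([HCl]) = 0.00190
[HCl] = 3.29 M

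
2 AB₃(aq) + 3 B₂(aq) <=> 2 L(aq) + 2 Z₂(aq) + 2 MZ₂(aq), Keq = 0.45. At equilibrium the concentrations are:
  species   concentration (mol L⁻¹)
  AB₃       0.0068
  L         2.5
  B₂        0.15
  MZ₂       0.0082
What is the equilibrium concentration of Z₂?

At equilibrium, Keq = [L]²·[Z₂]²·[MZ₂]² / ([AB₃]²·[B₂]³) = 0.45.
(2.5)²·([Z₂])²·(0.0082)² / ((0.0068)²·(0.15)³) = 0.45
[Z₂]² = 1.67×10⁻⁴ ⇒ [Z₂] = 0.013 mol L⁻¹

[Z₂] = 0.013 mol L⁻¹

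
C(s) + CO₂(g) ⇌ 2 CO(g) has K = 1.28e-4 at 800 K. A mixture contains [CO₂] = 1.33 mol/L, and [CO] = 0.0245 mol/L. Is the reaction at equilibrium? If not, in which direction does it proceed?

to the left

(C is a pure solid — omitted from Q.)
Q = [CO]² / [CO₂] = (0.0245)² / (1.33) = 4.51e-4
Q = 4.51e-4 > K = 1.28e-4, so the reverse reaction proceeds.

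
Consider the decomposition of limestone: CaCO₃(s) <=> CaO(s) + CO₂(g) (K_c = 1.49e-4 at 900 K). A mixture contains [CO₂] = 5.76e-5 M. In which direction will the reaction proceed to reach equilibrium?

forward (toward products)

(CaCO₃, CaO are pure solids — omitted from Q_c.)
Q_c = [CO₂] = 5.76e-5
Q_c = 5.76e-5 < K_c = 1.49e-4, so the forward reaction proceeds.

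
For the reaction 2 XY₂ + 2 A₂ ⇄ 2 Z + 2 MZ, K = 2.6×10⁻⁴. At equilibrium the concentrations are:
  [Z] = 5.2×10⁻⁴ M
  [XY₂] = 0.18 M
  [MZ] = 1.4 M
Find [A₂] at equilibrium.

[A₂] = 0.25 M

At equilibrium, K = [Z]²·[MZ]² / ([XY₂]²·[A₂]²) = 2.6×10⁻⁴.
(5.2×10⁻⁴)²·(1.4)² / ((0.18)²·([A₂])²) = 2.6×10⁻⁴
[A₂]² = 0.0629 ⇒ [A₂] = 0.25 M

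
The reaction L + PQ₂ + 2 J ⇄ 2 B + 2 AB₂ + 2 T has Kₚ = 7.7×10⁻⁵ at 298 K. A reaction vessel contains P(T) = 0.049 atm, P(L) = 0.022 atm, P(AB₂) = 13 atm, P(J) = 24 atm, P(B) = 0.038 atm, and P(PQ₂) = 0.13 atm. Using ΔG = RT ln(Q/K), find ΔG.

Qₚ = P(B)²·P(AB₂)²·P(T)² / (P(L)·P(PQ₂)·P(J)²) = (0.038)²·(13)²·(0.049)² / ((0.022)·(0.13)·(24)²) = 3.56×10⁻⁴
ΔG = RT ln(Qₚ/Kₚ) = (8.314 J mol⁻¹ K⁻¹)(298 K) × ln(3.56×10⁻⁴/7.7×10⁻⁵)
   = (2.478 kJ/mol)(1.531) = 3.79 kJ/mol
ΔG > 0, so the forward reaction is non-spontaneous (proceeds in reverse).

ΔG = 3.79 kJ/mol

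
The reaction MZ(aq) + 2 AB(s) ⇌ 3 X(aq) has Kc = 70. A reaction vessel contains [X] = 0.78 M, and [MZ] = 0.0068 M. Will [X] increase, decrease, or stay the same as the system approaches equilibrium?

(AB is a pure solid — omitted from Qc.)
Qc = [X]³ / [MZ] = (0.78)³ / (0.0068) = 70
Qc = 70 = Kc; the system is at equilibrium.

stay the same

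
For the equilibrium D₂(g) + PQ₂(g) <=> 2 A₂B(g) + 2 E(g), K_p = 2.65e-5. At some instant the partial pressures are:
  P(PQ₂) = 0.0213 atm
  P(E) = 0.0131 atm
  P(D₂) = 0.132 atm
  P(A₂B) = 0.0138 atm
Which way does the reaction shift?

Q_p = P(A₂B)²·P(E)² / (P(D₂)·P(PQ₂)) = (0.0138)²·(0.0131)² / ((0.132)·(0.0213)) = 1.16e-5
Q_p = 1.16e-5 < K_p = 2.65e-5, so the forward reaction proceeds.

to the right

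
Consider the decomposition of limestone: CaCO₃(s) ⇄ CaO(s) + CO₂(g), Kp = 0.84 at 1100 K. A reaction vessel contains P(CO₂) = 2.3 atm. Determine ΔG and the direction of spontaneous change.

ΔG = 9.21 kJ/mol; the forward reaction is non-spontaneous

(CaCO₃, CaO are pure solids — omitted from Qp.)
Qp = P(CO₂) = 2.30
ΔG = RT ln(Qp/Kp) = (8.314 J mol⁻¹ K⁻¹)(1100 K) × ln(2.30/0.84)
   = (9.145 kJ/mol)(1.007) = 9.21 kJ/mol
ΔG > 0, so the forward reaction is non-spontaneous (proceeds in reverse).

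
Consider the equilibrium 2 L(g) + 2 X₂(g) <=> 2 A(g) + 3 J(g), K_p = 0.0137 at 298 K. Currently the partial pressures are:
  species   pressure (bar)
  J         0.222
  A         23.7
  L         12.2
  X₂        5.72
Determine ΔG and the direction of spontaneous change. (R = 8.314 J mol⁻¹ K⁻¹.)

ΔG = -5.91 kJ/mol; the forward reaction is spontaneous

Q_p = P(A)²·P(J)³ / (P(L)²·P(X₂)²) = (23.7)²·(0.222)³ / ((12.2)²·(5.72)²) = 0.00126
ΔG = RT ln(Q_p/K_p) = (8.314 J mol⁻¹ K⁻¹)(298 K) × ln(0.00126/0.0137)
   = (2.478 kJ/mol)(-2.386) = -5.91 kJ/mol
ΔG < 0, so the forward reaction is spontaneous (proceeds forward).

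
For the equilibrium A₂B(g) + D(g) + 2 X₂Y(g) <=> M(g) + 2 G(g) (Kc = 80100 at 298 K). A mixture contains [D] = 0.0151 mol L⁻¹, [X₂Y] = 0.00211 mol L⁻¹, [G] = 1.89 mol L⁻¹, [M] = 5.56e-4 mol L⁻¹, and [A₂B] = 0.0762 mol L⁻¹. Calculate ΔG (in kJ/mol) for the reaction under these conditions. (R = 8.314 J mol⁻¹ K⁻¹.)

Qc = [M]·[G]² / ([A₂B]·[D]·[X₂Y]²) = (5.56e-4)·(1.89)² / ((0.0762)·(0.0151)·(0.00211)²) = 3.88e5
ΔG = RT ln(Qc/Kc) = (8.314 J mol⁻¹ K⁻¹)(298 K) × ln(3.88e5/80100)
   = (2.478 kJ/mol)(1.578) = 3.91 kJ/mol
ΔG > 0, so the forward reaction is non-spontaneous (proceeds in reverse).

ΔG = 3.91 kJ/mol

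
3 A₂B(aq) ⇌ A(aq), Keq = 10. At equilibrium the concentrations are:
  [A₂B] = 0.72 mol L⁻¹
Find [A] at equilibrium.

At equilibrium, Keq = [A] / [A₂B]³ = 10.
([A]) / (0.72)³ = 10
[A] = 3.73 = 3.7 mol L⁻¹

[A] = 3.7 mol L⁻¹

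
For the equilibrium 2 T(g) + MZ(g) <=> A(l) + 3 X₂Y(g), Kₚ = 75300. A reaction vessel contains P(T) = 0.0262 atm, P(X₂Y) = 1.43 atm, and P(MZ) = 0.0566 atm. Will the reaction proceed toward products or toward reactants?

(A is a pure liquid — omitted from Qₚ.)
Qₚ = P(X₂Y)³ / (P(T)²·P(MZ)) = (1.43)³ / ((0.0262)²·(0.0566)) = 75300
Qₚ = 75300 = Kₚ, so the system is already at equilibrium.

neither direction; the system is at equilibrium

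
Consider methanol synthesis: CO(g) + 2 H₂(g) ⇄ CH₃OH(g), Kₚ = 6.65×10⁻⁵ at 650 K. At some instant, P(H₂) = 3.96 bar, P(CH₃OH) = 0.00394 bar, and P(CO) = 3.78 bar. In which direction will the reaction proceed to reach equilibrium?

Qₚ = P(CH₃OH) / (P(CO)·P(H₂)²) = (0.00394) / ((3.78)·(3.96)²) = 6.65×10⁻⁵
Qₚ = 6.65×10⁻⁵ = Kₚ, so the system is already at equilibrium.

at equilibrium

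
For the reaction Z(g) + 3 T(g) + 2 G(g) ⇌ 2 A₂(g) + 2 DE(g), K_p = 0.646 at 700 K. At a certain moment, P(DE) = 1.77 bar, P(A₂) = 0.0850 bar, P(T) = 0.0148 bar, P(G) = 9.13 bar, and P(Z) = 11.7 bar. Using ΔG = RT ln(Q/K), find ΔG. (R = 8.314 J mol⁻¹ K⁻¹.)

Q_p = P(A₂)²·P(DE)² / (P(Z)·P(T)³·P(G)²) = (0.0850)²·(1.77)² / ((11.7)·(0.0148)³·(9.13)²) = 7.16
ΔG = RT ln(Q_p/K_p) = (8.314 J mol⁻¹ K⁻¹)(700 K) × ln(7.16/0.646)
   = (5.820 kJ/mol)(2.405) = 14.0 kJ/mol
ΔG > 0, so the forward reaction is non-spontaneous (proceeds in reverse).

ΔG = 14.0 kJ/mol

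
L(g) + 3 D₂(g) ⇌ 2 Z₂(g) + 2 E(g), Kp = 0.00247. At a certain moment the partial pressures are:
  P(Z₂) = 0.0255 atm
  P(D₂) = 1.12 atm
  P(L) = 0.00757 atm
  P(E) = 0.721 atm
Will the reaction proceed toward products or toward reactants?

to the left

Qp = P(Z₂)²·P(E)² / (P(L)·P(D₂)³) = (0.0255)²·(0.721)² / ((0.00757)·(1.12)³) = 0.0318
Qp = 0.0318 > Kp = 0.00247, so the reverse reaction proceeds.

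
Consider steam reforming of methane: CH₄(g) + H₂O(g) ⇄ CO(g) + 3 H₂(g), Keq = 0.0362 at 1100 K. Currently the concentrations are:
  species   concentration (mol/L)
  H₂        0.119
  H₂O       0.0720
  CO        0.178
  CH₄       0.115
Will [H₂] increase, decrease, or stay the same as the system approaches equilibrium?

Q = [CO]·[H₂]³ / ([CH₄]·[H₂O]) = (0.178)·(0.119)³ / ((0.115)·(0.0720)) = 0.0362
Q = 0.0362 = Keq; the system is at equilibrium.

stay the same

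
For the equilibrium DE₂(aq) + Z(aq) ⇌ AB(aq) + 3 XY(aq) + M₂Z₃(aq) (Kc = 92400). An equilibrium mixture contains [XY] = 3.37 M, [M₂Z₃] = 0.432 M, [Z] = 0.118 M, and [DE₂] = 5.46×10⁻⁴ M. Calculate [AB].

[AB] = 0.360 M

At equilibrium, Kc = [AB]·[XY]³·[M₂Z₃] / ([DE₂]·[Z]) = 92400.
([AB])·(3.37)³·(0.432) / ((5.46×10⁻⁴)·(0.118)) = 92400
[AB] = 0.360 M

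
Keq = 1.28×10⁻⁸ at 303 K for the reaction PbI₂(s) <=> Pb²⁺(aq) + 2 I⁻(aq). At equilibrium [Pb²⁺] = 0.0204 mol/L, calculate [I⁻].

(PbI₂ is a pure solid — omitted from Keq.)
At equilibrium, Keq = [Pb²⁺]·[I⁻]² = 1.28×10⁻⁸.
(0.0204)·([I⁻])² = 1.28×10⁻⁸
[I⁻]² = 6.27×10⁻⁷ ⇒ [I⁻] = 7.92×10⁻⁴ mol/L

[I⁻] = 7.92×10⁻⁴ mol/L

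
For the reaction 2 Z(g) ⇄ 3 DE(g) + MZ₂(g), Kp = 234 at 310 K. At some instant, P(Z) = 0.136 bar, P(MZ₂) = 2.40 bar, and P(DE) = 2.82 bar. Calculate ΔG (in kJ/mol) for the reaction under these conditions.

Qp = P(DE)³·P(MZ₂) / P(Z)² = (2.82)³·(2.40) / (0.136)² = 2910
ΔG = RT ln(Qp/Kp) = (8.314 J mol⁻¹ K⁻¹)(310 K) × ln(2910/234)
   = (2.577 kJ/mol)(2.521) = 6.50 kJ/mol
ΔG > 0, so the forward reaction is non-spontaneous (proceeds in reverse).

ΔG = 6.50 kJ/mol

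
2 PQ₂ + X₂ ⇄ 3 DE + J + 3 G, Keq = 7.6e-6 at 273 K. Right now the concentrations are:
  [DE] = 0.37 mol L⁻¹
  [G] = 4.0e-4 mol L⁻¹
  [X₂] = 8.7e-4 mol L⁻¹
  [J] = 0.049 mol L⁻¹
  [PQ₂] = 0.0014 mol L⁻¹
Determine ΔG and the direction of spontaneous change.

Q = [DE]³·[J]·[G]³ / ([PQ₂]²·[X₂]) = (0.37)³·(0.049)·(4.0e-4)³ / ((0.0014)²·(8.7e-4)) = 9.32e-5
ΔG = RT ln(Q/Keq) = (8.314 J mol⁻¹ K⁻¹)(273 K) × ln(9.32e-5/7.6e-6)
   = (2.270 kJ/mol)(2.507) = 5.69 kJ/mol
ΔG > 0, so the forward reaction is non-spontaneous (proceeds in reverse).

ΔG = 5.69 kJ/mol; the forward reaction is non-spontaneous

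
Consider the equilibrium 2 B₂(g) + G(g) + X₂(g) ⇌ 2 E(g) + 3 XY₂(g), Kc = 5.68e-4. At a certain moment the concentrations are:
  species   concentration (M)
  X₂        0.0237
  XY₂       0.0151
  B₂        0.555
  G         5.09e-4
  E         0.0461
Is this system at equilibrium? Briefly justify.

Qc = [E]²·[XY₂]³ / ([B₂]²·[G]·[X₂]) = (0.0461)²·(0.0151)³ / ((0.555)²·(5.09e-4)·(0.0237)) = 0.00197
Qc = 0.00197 > Kc = 5.68e-4: net reverse reaction.

no; Q > K, reaction proceeds in reverse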